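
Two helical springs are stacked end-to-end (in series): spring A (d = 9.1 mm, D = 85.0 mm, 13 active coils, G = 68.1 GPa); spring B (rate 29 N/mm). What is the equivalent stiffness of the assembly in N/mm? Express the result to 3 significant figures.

k_A = Gd⁴/(8D³N_a) = (68.1×10³)(9.1⁴)/(8·85.0³·13) = 7.3118 N/mm
Series: 1/k_eq = 1/7.3118 + 1/29 = 0.17125; k_eq = 5.8395 N/mm

5.84 N/mm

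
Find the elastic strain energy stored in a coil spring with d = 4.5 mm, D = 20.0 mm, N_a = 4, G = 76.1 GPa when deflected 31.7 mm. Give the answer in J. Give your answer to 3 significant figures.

61.2 J

k = Gd⁴/(8D³N_a) = (76.1×10³)(4.5⁴)/(8·20.0³·4) = 121.9 N/mm
U = ½kδ² = 0.5 × 121.9 × 31.7² = 61247 N·mm = 61.247 J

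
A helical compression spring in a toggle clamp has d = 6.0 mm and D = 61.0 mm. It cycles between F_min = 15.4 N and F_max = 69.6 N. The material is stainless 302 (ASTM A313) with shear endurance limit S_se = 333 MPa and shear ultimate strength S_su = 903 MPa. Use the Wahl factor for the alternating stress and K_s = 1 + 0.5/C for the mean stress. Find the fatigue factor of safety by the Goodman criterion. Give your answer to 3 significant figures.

C = D/d = 61.0/6.0 = 10.1667; K_W = (4C−1)/(4C−4)+0.615/C = 1.1423; K_s = 1+0.5/C = 1.0492
F_a = (F_max−F_min)/2 = 27.1 N; F_m = (F_max+F_min)/2 = 42.5 N
τ_a = K_W·8F_aD/(πd³) = 1.1423 × 19.489 = 22.262 MPa
τ_m = K_s·8F_mD/(πd³) = 1.0492 × 30.564 = 32.067 MPa
Goodman: 1/n_f = τ_a/S_se + τ_m/S_su = 22.262/333 + 32.067/903 = 0.06685 + 0.03551 = 0.10237
n_f = 1/0.10237 = 9.769

9.77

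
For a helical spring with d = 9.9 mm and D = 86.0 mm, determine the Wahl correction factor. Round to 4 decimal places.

C = D/d = 86.0/9.9 = 8.6869
K_W = (4C−1)/(4C−4) + 0.615/C = 33.747/30.747 + 0.0708 = 1.1684

1.1684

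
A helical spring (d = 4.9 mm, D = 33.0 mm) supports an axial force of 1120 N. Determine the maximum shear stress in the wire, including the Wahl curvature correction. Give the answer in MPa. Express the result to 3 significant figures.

Spring index C = D/d = 33.0/4.9 = 6.7347
K_W = (4C−1)/(4C−4) + 0.615/C = 25.939/22.939 + 0.0913 = 1.2221
τ₀ = 8FD/(πd³) = 8·1120·33.0/(π·4.9³) = 295680/369.61 = 799.99 MPa
τ_max = K·τ₀ = 1.2221 × 799.99 = 977.67 MPa

978 MPa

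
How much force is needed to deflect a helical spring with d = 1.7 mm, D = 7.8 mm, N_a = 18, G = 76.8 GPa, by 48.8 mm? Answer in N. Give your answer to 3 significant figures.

458 N

k = Gd⁴/(8D³N_a) = (76.8×10³)(1.7⁴)/(8·7.8³·18) = 9.3866 N/mm
F = k·δ = 9.3866 × 48.8 = 458.07 N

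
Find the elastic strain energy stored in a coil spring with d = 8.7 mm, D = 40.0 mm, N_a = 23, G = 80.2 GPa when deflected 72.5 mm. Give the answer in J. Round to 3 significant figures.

k = Gd⁴/(8D³N_a) = (80.2×10³)(8.7⁴)/(8·40.0³·23) = 39.017 N/mm
U = ½kδ² = 0.5 × 39.017 × 72.5² = 1.0254e+05 N·mm = 102.54 J

103 J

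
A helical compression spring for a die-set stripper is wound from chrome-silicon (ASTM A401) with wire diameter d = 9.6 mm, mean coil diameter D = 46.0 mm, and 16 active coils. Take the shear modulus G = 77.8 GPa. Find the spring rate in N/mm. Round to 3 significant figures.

53.0 N/mm

k = Gd⁴/(8D³N_a) = (77.8×10³ × 9.6⁴) / (8 × 46.0³ × 16)
  = 6.60792e+08 / 1.2459e+07 = 53.037 N/mm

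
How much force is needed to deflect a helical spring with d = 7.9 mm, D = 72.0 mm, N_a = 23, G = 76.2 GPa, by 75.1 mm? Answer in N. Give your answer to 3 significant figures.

325 N

k = Gd⁴/(8D³N_a) = (76.2×10³)(7.9⁴)/(8·72.0³·23) = 4.3216 N/mm
F = k·δ = 4.3216 × 75.1 = 324.55 N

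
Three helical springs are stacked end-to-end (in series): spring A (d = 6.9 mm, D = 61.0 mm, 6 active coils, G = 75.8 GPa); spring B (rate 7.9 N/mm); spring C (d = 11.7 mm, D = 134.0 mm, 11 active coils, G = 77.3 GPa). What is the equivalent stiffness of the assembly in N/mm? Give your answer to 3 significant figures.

2.97 N/mm

k_A = Gd⁴/(8D³N_a) = (75.8×10³)(6.9⁴)/(8·61.0³·6) = 15.77 N/mm
k_C = Gd⁴/(8D³N_a) = (77.3×10³)(11.7⁴)/(8·134.0³·11) = 6.8411 N/mm
Series: 1/k_eq = 1/15.77 + 1/7.9 + 1/6.8411 = 0.33617; k_eq = 2.9747 N/mm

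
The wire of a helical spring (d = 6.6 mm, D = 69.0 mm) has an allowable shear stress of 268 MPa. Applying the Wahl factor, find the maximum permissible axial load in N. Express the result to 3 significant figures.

385 N

C = D/d = 69.0/6.6 = 10.4545
K_W = (4C−1)/(4C−4) + 0.615/C = 40.818/37.818 + 0.0588 = 1.1382
τ_max = K·8FD/(πd³) → F_max = τ_allow·πd³/(8DK)
F_max = 268·π·6.6³/(8·69.0·1.1382) = 2.4206e+05/628.26 = 385.28 N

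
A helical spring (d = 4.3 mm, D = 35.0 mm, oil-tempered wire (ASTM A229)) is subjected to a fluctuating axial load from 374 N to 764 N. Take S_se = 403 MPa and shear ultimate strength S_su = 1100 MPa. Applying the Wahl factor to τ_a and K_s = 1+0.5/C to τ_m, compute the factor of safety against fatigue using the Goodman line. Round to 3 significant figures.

C = D/d = 35.0/4.3 = 8.1395; K_W = (4C−1)/(4C−4)+0.615/C = 1.1806; K_s = 1+0.5/C = 1.0614
F_a = (F_max−F_min)/2 = 195 N; F_m = (F_max+F_min)/2 = 569 N
τ_a = K_W·8F_aD/(πd³) = 1.1806 × 218.59 = 258.07 MPa
τ_m = K_s·8F_mD/(πd³) = 1.0614 × 637.84 = 677.03 MPa
Goodman: 1/n_f = τ_a/S_se + τ_m/S_su = 258.07/403 + 677.03/1100 = 0.64038 + 0.61548 = 1.2559
n_f = 1/1.2559 = 0.7963

0.796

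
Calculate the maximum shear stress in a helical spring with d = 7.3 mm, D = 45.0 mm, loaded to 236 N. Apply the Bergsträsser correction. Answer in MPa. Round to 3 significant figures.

Spring index C = D/d = 45.0/7.3 = 6.1644
K_B = (4C+2)/(4C−3) = 26.658/21.658 = 1.2309
τ₀ = 8FD/(πd³) = 8·236·45.0/(π·7.3³) = 84960/1222.1 = 69.518 MPa
τ_max = K·τ₀ = 1.2309 × 69.518 = 85.567 MPa

85.6 MPa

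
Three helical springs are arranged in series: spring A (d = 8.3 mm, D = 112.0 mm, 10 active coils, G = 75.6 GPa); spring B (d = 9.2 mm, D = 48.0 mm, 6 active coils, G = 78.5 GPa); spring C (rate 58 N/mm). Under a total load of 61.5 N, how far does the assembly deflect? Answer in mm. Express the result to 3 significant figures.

20.9 mm

k_A = Gd⁴/(8D³N_a) = (75.6×10³)(8.3⁴)/(8·112.0³·10) = 3.1922 N/mm
k_B = Gd⁴/(8D³N_a) = (78.5×10³)(9.2⁴)/(8·48.0³·6) = 105.94 N/mm
Series: 1/k_eq = 1/3.1922 + 1/105.94 + 1/58 = 0.33994; k_eq = 2.9417 N/mm
δ = F/k_eq = 61.5/2.9417 = 20.907 mm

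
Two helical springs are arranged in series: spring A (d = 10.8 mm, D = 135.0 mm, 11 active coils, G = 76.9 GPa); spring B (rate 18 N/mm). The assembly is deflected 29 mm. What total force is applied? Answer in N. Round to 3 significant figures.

110 N

k_A = Gd⁴/(8D³N_a) = (76.9×10³)(10.8⁴)/(8·135.0³·11) = 4.8321 N/mm
Series: 1/k_eq = 1/4.8321 + 1/18 = 0.2625; k_eq = 3.8095 N/mm
F = k_eq·δ = 3.8095·29 = 110.47 N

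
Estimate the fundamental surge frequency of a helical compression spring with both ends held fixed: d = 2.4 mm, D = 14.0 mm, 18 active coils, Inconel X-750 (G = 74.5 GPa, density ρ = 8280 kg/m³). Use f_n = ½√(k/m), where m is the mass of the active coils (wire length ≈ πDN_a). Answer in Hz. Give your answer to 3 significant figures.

230 Hz

k = Gd⁴/(8D³N_a) = (74.5×10³)(2.4⁴)/(8·14.0³·18) = 6.2554 N/mm = 6255.4 N/m
Wire length L = πDN_a = π·14.0·18 = 791.68 mm
m = ρ·(πd²/4)·L = 8280 × 4.5239×10⁻⁶ m² × 0.79168 m = 0.029655 kg
f_n = ½√(k/m) = 0.5·√(6255.4/0.029655) = 0.5·√(2.1094e+05) = 229.64 Hz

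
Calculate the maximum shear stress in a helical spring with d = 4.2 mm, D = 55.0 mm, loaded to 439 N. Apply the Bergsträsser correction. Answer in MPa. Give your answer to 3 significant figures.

Spring index C = D/d = 55.0/4.2 = 13.0952
K_B = (4C+2)/(4C−3) = 54.381/49.381 = 1.1013
τ₀ = 8FD/(πd³) = 8·439·55.0/(π·4.2³) = 193160/232.75 = 829.89 MPa
τ_max = K·τ₀ = 1.1013 × 829.89 = 913.92 MPa

914 MPa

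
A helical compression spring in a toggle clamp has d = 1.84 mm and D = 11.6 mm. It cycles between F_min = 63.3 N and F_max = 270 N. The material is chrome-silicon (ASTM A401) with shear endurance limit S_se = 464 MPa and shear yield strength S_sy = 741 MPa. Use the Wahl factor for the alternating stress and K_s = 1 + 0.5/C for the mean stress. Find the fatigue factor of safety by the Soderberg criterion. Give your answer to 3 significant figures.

C = D/d = 11.6/1.84 = 6.3043; K_W = (4C−1)/(4C−4)+0.615/C = 1.2389; K_s = 1+0.5/C = 1.0793
F_a = (F_max−F_min)/2 = 103.35 N; F_m = (F_max+F_min)/2 = 166.65 N
τ_a = K_W·8F_aD/(πd³) = 1.2389 × 490.07 = 607.17 MPa
τ_m = K_s·8F_mD/(πd³) = 1.0793 × 790.22 = 852.9 MPa
Soderberg: 1/n_f = τ_a/S_se + τ_m/S_sy = 607.17/464 + 852.9/741 = 1.30855 + 1.15101 = 2.4596
n_f = 1/2.4596 = 0.4066

0.407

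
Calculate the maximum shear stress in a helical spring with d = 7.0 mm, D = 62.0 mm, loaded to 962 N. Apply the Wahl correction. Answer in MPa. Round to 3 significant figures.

516 MPa

Spring index C = D/d = 62.0/7.0 = 8.8571
K_W = (4C−1)/(4C−4) + 0.615/C = 34.429/31.429 + 0.0694 = 1.1649
τ₀ = 8FD/(πd³) = 8·962·62.0/(π·7.0³) = 477152/1077.6 = 442.81 MPa
τ_max = K·τ₀ = 1.1649 × 442.81 = 515.82 MPa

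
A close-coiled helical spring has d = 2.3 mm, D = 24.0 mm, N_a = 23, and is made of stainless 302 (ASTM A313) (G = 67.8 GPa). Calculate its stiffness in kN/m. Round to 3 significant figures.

0.746 kN/m

k = Gd⁴/(8D³N_a) = (67.8×10³ × 2.3⁴) / (8 × 24.0³ × 23)
  = 1.89732e+06 / 2.54362e+06 = 0.74592 N/mm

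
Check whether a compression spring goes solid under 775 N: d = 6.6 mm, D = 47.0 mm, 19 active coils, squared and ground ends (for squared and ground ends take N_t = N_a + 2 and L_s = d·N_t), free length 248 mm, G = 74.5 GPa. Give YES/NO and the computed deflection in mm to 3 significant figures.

NO, δ = 86.5 mm

k = Gd⁴/(8D³N_a) = (74.5×10³)(6.6⁴)/(8·47.0³·19) = 8.9577 N/mm
N_t = 21; L_s = 6.6·21 = 138.6 mm; δ_solid = L₀ − L_s = 248 − 138.6 = 109.4 mm
δ = F/k = 775/8.9577 = 86.518 mm
δ < δ_solid → spring does not go solid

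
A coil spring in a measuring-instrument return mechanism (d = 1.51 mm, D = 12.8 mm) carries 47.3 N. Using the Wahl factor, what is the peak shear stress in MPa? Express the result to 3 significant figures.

525 MPa

Spring index C = D/d = 12.8/1.51 = 8.4768
K_W = (4C−1)/(4C−4) + 0.615/C = 32.907/29.907 + 0.0726 = 1.1729
τ₀ = 8FD/(πd³) = 8·47.3·12.8/(π·1.51³) = 4843.52/10.816 = 447.8 MPa
τ_max = K·τ₀ = 1.1729 × 447.8 = 525.2 MPa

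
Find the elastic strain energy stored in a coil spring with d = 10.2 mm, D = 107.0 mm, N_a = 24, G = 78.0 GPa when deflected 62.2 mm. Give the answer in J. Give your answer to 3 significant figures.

6.94 J

k = Gd⁴/(8D³N_a) = (78.0×10³)(10.2⁴)/(8·107.0³·24) = 3.5896 N/mm
U = ½kδ² = 0.5 × 3.5896 × 62.2² = 6943.7 N·mm = 6.9437 J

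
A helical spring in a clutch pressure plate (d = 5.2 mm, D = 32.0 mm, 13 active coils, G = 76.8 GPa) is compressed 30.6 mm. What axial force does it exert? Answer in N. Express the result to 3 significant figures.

504 N

k = Gd⁴/(8D³N_a) = (76.8×10³)(5.2⁴)/(8·32.0³·13) = 16.478 N/mm
F = k·δ = 16.478 × 30.6 = 504.21 N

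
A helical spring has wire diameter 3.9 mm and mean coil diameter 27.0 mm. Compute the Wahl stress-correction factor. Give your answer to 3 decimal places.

1.215

C = D/d = 27.0/3.9 = 6.9231
K_W = (4C−1)/(4C−4) + 0.615/C = 26.692/23.692 + 0.0888 = 1.2155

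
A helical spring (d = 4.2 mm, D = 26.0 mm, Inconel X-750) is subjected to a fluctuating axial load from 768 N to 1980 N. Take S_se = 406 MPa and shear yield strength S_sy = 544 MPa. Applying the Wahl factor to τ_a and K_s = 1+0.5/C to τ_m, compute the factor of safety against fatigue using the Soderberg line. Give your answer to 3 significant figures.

0.244

C = D/d = 26.0/4.2 = 6.1905; K_W = (4C−1)/(4C−4)+0.615/C = 1.2438; K_s = 1+0.5/C = 1.0808
F_a = (F_max−F_min)/2 = 606 N; F_m = (F_max+F_min)/2 = 1374 N
τ_a = K_W·8F_aD/(πd³) = 1.2438 × 541.55 = 673.6 MPa
τ_m = K_s·8F_mD/(πd³) = 1.0808 × 1227.9 = 1327 MPa
Soderberg: 1/n_f = τ_a/S_se + τ_m/S_sy = 673.6/406 + 1327/544 = 1.65912 + 2.43942 = 4.0985
n_f = 1/4.0985 = 0.244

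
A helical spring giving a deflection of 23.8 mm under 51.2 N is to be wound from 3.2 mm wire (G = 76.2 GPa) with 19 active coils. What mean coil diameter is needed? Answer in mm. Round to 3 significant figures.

29.0 mm

Required rate k = F/δ = 51.2/23.8 = 2.1513 N/mm
D = (Gd⁴/(8N_a·k))^(1/3) = (76.2×10³·3.2⁴/(8·19·2.1513))^(1/3)
  = (24435.3)^(1/3) = 29.0184 mm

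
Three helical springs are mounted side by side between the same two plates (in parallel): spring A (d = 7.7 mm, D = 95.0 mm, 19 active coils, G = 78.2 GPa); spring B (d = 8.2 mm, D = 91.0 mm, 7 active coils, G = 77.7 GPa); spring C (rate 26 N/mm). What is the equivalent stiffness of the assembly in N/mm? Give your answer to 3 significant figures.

k_A = Gd⁴/(8D³N_a) = (78.2×10³)(7.7⁴)/(8·95.0³·19) = 2.1094 N/mm
k_B = Gd⁴/(8D³N_a) = (77.7×10³)(8.2⁴)/(8·91.0³·7) = 8.3246 N/mm
Parallel: k_eq = 2.1094 + 8.3246 + 26 = 36.434 N/mm

36.4 N/mm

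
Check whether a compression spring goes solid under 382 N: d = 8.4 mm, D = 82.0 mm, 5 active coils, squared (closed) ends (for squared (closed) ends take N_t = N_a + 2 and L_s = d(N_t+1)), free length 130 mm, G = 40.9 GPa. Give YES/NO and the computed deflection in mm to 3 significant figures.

k = Gd⁴/(8D³N_a) = (40.9×10³)(8.4⁴)/(8·82.0³·5) = 9.2329 N/mm
N_t = 7; L_s = 8.4·8 = 67.2 mm; δ_solid = L₀ − L_s = 130 − 67.2 = 62.8 mm
δ = F/k = 382/9.2329 = 41.374 mm
δ < δ_solid → spring does not go solid

NO, δ = 41.4 mm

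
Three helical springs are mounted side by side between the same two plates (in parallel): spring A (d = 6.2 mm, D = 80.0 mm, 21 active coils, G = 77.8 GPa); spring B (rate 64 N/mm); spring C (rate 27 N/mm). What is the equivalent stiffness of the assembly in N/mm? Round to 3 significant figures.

k_A = Gd⁴/(8D³N_a) = (77.8×10³)(6.2⁴)/(8·80.0³·21) = 1.3365 N/mm
Parallel: k_eq = 1.3365 + 64 + 27 = 92.336 N/mm

92.3 N/mm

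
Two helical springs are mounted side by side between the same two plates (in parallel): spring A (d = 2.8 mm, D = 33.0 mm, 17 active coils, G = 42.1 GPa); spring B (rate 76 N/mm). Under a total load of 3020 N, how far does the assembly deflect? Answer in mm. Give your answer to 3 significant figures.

k_A = Gd⁴/(8D³N_a) = (42.1×10³)(2.8⁴)/(8·33.0³·17) = 0.52946 N/mm
Parallel: k_eq = 0.52946 + 76 = 76.529 N/mm
δ = F/k_eq = 3020/76.529 = 39.462 mm

39.5 mm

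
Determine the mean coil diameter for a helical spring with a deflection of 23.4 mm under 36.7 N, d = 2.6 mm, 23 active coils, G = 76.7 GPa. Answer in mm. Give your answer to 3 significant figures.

Required rate k = F/δ = 36.7/23.4 = 1.5684 N/mm
D = (Gd⁴/(8N_a·k))^(1/3) = (76.7×10³·2.6⁴/(8·23·1.5684))^(1/3)
  = (12145.6)^(1/3) = 22.9865 mm

23.0 mm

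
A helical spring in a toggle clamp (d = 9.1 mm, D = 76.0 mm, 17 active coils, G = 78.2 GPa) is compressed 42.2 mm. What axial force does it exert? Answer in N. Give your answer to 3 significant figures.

379 N

k = Gd⁴/(8D³N_a) = (78.2×10³)(9.1⁴)/(8·76.0³·17) = 8.9824 N/mm
F = k·δ = 8.9824 × 42.2 = 379.06 N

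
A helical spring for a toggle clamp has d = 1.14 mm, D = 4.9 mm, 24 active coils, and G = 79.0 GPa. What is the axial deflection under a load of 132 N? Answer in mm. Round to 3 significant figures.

22.3 mm

k = Gd⁴/(8D³N_a) = (79.0×10³)(1.14⁴)/(8·4.9³·24) = 5.9069 N/mm
δ = F/k = 132 / 5.9069 = 22.347 mm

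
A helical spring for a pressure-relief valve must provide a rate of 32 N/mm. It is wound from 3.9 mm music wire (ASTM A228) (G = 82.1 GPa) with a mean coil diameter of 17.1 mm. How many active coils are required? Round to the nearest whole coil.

15

N_a = Gd⁴/(8D³k) = (82.1×10³ × 3.9⁴)/(8 × 17.1³ × 32)
    = 1.89934e+07 / 1.28005e+06 = 14.84 → 15 coils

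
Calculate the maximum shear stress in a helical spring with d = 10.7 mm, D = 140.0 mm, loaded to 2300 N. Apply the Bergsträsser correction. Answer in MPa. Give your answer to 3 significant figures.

737 MPa

Spring index C = D/d = 140.0/10.7 = 13.0841
K_B = (4C+2)/(4C−3) = 54.336/49.336 = 1.1013
τ₀ = 8FD/(πd³) = 8·2300·140.0/(π·10.7³) = 2.576e+06/3848.6 = 669.34 MPa
τ_max = K·τ₀ = 1.1013 × 669.34 = 737.17 MPa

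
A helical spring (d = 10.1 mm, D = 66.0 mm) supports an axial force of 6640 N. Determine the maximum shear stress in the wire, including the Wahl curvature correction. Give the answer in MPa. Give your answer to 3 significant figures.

Spring index C = D/d = 66.0/10.1 = 6.5347
K_W = (4C−1)/(4C−4) + 0.615/C = 25.139/22.139 + 0.0941 = 1.2296
τ₀ = 8FD/(πd³) = 8·6640·66.0/(π·10.1³) = 3.50592e+06/3236.8 = 1083.1 MPa
τ_max = K·τ₀ = 1.2296 × 1083.1 = 1331.9 MPa

1330 MPa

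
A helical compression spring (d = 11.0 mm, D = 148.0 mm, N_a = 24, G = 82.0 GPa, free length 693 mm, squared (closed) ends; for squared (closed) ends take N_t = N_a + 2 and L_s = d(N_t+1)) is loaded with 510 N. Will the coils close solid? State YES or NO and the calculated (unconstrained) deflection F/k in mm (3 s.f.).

k = Gd⁴/(8D³N_a) = (82.0×10³)(11.0⁴)/(8·148.0³·24) = 1.9288 N/mm
N_t = 26; L_s = 11.0·27 = 297 mm; δ_solid = L₀ − L_s = 693 − 297 = 396 mm
δ = F/k = 510/1.9288 = 264.41 mm
δ < δ_solid → spring does not go solid

NO, δ = 264 mm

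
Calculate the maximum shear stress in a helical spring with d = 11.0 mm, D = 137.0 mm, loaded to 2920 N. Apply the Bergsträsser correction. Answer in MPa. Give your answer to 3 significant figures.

Spring index C = D/d = 137.0/11.0 = 12.4545
K_B = (4C+2)/(4C−3) = 51.818/46.818 = 1.1068
τ₀ = 8FD/(πd³) = 8·2920·137.0/(π·11.0³) = 3.20032e+06/4181.5 = 765.36 MPa
τ_max = K·τ₀ = 1.1068 × 765.36 = 847.1 MPa

847 MPa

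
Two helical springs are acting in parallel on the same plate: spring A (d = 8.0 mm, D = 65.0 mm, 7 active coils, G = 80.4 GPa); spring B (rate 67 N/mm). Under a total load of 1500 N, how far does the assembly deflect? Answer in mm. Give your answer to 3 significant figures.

17.0 mm

k_A = Gd⁴/(8D³N_a) = (80.4×10³)(8.0⁴)/(8·65.0³·7) = 21.414 N/mm
Parallel: k_eq = 21.414 + 67 = 88.414 N/mm
δ = F/k_eq = 1500/88.414 = 16.966 mm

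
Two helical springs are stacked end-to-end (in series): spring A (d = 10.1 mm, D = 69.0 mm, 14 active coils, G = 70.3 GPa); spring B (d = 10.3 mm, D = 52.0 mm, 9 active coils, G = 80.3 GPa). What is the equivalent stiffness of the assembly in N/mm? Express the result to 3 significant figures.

k_A = Gd⁴/(8D³N_a) = (70.3×10³)(10.1⁴)/(8·69.0³·14) = 19.883 N/mm
k_B = Gd⁴/(8D³N_a) = (80.3×10³)(10.3⁴)/(8·52.0³·9) = 89.273 N/mm
Series: 1/k_eq = 1/19.883 + 1/89.273 = 0.061497; k_eq = 16.261 N/mm

16.3 N/mm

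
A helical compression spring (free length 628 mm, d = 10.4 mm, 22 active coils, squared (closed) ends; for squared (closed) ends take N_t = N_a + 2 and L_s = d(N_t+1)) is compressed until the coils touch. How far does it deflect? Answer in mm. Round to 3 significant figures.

N_t = 24; L_s = 10.4·25 = 260 mm
δ_solid = L₀ − L_s = 628 − 260 = 368 mm

368 mm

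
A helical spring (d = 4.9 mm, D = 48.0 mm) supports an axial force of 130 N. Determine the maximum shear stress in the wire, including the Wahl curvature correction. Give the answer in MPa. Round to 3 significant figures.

Spring index C = D/d = 48.0/4.9 = 9.7959
K_W = (4C−1)/(4C−4) + 0.615/C = 38.184/35.184 + 0.0628 = 1.1480
τ₀ = 8FD/(πd³) = 8·130·48.0/(π·4.9³) = 49920/369.61 = 135.06 MPa
τ_max = K·τ₀ = 1.1480 × 135.06 = 155.06 MPa

155 MPa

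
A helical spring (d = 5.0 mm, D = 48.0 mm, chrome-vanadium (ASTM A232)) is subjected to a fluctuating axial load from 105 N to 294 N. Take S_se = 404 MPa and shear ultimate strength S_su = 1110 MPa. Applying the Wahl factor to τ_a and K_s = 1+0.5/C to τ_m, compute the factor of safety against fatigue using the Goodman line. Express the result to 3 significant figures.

2.23

C = D/d = 48.0/5.0 = 9.6000; K_W = (4C−1)/(4C−4)+0.615/C = 1.1513; K_s = 1+0.5/C = 1.0521
F_a = (F_max−F_min)/2 = 94.5 N; F_m = (F_max+F_min)/2 = 199.5 N
τ_a = K_W·8F_aD/(πd³) = 1.1513 × 92.407 = 106.39 MPa
τ_m = K_s·8F_mD/(πd³) = 1.0521 × 195.08 = 205.24 MPa
Goodman: 1/n_f = τ_a/S_se + τ_m/S_su = 106.39/404 + 205.24/1110 = 0.26333 + 0.18490 = 0.44823
n_f = 1/0.44823 = 2.231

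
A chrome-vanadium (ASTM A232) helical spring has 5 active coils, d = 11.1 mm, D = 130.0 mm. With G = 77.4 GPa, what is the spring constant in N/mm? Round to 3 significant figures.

13.4 N/mm

k = Gd⁴/(8D³N_a) = (77.4×10³ × 11.1⁴) / (8 × 130.0³ × 5)
  = 1.17499e+09 / 8.788e+07 = 13.37 N/mm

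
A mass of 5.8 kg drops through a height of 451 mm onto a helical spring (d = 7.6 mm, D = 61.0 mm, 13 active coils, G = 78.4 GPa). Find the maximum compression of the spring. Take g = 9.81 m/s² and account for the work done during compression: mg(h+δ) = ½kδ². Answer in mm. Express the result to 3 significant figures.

k = Gd⁴/(8D³N_a) = (78.4×10³)(7.6⁴)/(8·61.0³·13) = 11.08 N/mm
W = mg = 5.8 × 9.81 = 56.898 N
½kδ² − Wδ − Wh = 0 → δ = (W + √(W² + 2kWh))/k
δ = (56.898 + √(3237.4 + 568658))/11.08 = (56.898 + 756.24)/11.08 = 73.386 mm

73.4 mm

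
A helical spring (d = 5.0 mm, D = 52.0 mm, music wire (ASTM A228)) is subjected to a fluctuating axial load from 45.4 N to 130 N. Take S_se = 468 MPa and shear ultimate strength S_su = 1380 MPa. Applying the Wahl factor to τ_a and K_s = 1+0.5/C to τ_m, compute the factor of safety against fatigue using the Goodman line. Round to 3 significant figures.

5.57

C = D/d = 52.0/5.0 = 10.4000; K_W = (4C−1)/(4C−4)+0.615/C = 1.1389; K_s = 1+0.5/C = 1.0481
F_a = (F_max−F_min)/2 = 42.3 N; F_m = (F_max+F_min)/2 = 87.7 N
τ_a = K_W·8F_aD/(πd³) = 1.1389 × 44.81 = 51.035 MPa
τ_m = K_s·8F_mD/(πd³) = 1.0481 × 92.904 = 97.37 MPa
Goodman: 1/n_f = τ_a/S_se + τ_m/S_su = 51.035/468 + 97.37/1380 = 0.10905 + 0.07056 = 0.17961
n_f = 1/0.17961 = 5.568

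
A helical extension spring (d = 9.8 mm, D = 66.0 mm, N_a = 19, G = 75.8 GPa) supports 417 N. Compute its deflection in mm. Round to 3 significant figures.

k = Gd⁴/(8D³N_a) = (75.8×10³)(9.8⁴)/(8·66.0³·19) = 15.999 N/mm
δ = F/k = 417 / 15.999 = 26.064 mm

26.1 mm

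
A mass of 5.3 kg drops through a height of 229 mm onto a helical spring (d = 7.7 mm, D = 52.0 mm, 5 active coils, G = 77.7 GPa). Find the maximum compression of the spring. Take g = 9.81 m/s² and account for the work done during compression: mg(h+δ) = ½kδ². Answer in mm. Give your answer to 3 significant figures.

23.2 mm

k = Gd⁴/(8D³N_a) = (77.7×10³)(7.7⁴)/(8·52.0³·5) = 48.564 N/mm
W = mg = 5.3 × 9.81 = 51.993 N
½kδ² − Wδ − Wh = 0 → δ = (W + √(W² + 2kWh))/k
δ = (51.993 + √(2703.3 + 1.15644e+06))/48.564 = (51.993 + 1076.6)/48.564 = 23.24 mm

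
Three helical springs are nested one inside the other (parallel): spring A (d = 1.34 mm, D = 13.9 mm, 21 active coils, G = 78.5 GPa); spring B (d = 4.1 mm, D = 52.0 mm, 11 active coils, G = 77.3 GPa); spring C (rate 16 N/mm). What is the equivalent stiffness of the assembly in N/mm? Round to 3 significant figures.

k_A = Gd⁴/(8D³N_a) = (78.5×10³)(1.34⁴)/(8·13.9³·21) = 0.56096 N/mm
k_B = Gd⁴/(8D³N_a) = (77.3×10³)(4.1⁴)/(8·52.0³·11) = 1.7653 N/mm
Parallel: k_eq = 0.56096 + 1.7653 + 16 = 18.326 N/mm

18.3 N/mm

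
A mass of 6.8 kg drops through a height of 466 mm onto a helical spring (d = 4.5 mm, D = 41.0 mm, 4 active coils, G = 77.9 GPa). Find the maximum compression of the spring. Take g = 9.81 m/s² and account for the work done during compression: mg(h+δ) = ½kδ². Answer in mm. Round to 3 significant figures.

k = Gd⁴/(8D³N_a) = (77.9×10³)(4.5⁴)/(8·41.0³·4) = 14.484 N/mm
W = mg = 6.8 × 9.81 = 66.708 N
½kδ² − Wδ − Wh = 0 → δ = (W + √(W² + 2kWh))/k
δ = (66.708 + √(4450 + 900492))/14.484 = (66.708 + 951.28)/14.484 = 70.284 mm

70.3 mm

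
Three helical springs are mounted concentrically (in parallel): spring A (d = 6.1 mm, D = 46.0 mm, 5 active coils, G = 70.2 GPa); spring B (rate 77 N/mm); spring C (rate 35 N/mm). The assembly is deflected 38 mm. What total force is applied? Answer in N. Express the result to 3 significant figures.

5200 N

k_A = Gd⁴/(8D³N_a) = (70.2×10³)(6.1⁴)/(8·46.0³·5) = 24.965 N/mm
Parallel: k_eq = 24.965 + 77 + 35 = 136.96 N/mm
F = k_eq·δ = 136.96·38 = 5204.7 N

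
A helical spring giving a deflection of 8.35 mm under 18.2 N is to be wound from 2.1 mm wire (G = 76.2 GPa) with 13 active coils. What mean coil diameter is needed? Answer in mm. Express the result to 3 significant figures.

Required rate k = F/δ = 18.2/8.35 = 2.1796 N/mm
D = (Gd⁴/(8N_a·k))^(1/3) = (76.2×10³·2.1⁴/(8·13·2.1796))^(1/3)
  = (6537.53)^(1/3) = 18.6984 mm

18.7 mm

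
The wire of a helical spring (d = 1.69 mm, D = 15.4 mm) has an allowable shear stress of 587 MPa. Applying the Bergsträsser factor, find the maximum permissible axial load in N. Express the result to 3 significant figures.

C = D/d = 15.4/1.69 = 9.1124
K_B = (4C+2)/(4C−3) = 38.450/33.450 = 1.1495
τ_max = K·8FD/(πd³) → F_max = τ_allow·πd³/(8DK)
F_max = 587·π·1.69³/(8·15.4·1.1495) = 8901.2/141.62 = 62.855 N

62.9 N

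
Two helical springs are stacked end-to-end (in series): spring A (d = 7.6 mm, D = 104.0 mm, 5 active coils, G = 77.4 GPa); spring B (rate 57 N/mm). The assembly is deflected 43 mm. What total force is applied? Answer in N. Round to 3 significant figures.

224 N

k_A = Gd⁴/(8D³N_a) = (77.4×10³)(7.6⁴)/(8·104.0³·5) = 5.739 N/mm
Series: 1/k_eq = 1/5.739 + 1/57 = 0.19179; k_eq = 5.214 N/mm
F = k_eq·δ = 5.214·43 = 224.2 N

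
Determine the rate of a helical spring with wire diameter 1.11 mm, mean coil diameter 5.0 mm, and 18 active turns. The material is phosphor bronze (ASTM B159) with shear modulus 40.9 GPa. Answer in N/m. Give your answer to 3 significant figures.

3450 N/m

k = Gd⁴/(8D³N_a) = (40.9×10³ × 1.11⁴) / (8 × 5.0³ × 18)
  = 62089.1 / 18000 = 3.4494 N/mm = 3449.4 N/m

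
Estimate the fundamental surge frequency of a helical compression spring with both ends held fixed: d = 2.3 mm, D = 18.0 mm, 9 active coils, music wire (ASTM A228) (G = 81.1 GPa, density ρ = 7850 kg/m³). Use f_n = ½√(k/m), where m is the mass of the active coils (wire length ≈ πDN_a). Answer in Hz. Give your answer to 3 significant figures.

k = Gd⁴/(8D³N_a) = (81.1×10³)(2.3⁴)/(8·18.0³·9) = 5.4048 N/mm = 5404.8 N/m
Wire length L = πDN_a = π·18.0·9 = 508.94 mm
m = ρ·(πd²/4)·L = 7850 × 4.1548×10⁻⁶ m² × 0.50894 m = 0.016599 kg
f_n = ½√(k/m) = 0.5·√(5404.8/0.016599) = 0.5·√(3.2561e+05) = 285.31 Hz

285 Hz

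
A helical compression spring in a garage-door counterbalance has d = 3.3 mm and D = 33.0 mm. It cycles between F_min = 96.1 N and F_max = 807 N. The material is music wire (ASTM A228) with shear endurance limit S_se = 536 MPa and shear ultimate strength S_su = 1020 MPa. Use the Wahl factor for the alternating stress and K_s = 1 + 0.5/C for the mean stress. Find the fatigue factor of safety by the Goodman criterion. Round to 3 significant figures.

0.349

C = D/d = 33.0/3.3 = 10.0000; K_W = (4C−1)/(4C−4)+0.615/C = 1.1448; K_s = 1+0.5/C = 1.0500
F_a = (F_max−F_min)/2 = 355.45 N; F_m = (F_max+F_min)/2 = 451.55 N
τ_a = K_W·8F_aD/(πd³) = 1.1448 × 831.17 = 951.55 MPa
τ_m = K_s·8F_mD/(πd³) = 1.0500 × 1055.9 = 1108.7 MPa
Goodman: 1/n_f = τ_a/S_se + τ_m/S_su = 951.55/536 + 1108.7/1020 = 1.77529 + 1.08694 = 2.8622
n_f = 1/2.8622 = 0.3494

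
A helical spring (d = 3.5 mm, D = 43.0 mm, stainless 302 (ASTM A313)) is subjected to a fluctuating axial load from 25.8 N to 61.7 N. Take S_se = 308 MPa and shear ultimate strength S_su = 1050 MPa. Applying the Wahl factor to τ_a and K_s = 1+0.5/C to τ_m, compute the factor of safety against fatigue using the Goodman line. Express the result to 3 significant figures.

3.61

C = D/d = 43.0/3.5 = 12.2857; K_W = (4C−1)/(4C−4)+0.615/C = 1.1165; K_s = 1+0.5/C = 1.0407
F_a = (F_max−F_min)/2 = 17.95 N; F_m = (F_max+F_min)/2 = 43.75 N
τ_a = K_W·8F_aD/(πd³) = 1.1165 × 45.843 = 51.184 MPa
τ_m = K_s·8F_mD/(πd³) = 1.0407 × 111.73 = 116.28 MPa
Goodman: 1/n_f = τ_a/S_se + τ_m/S_su = 51.184/308 + 116.28/1050 = 0.16618 + 0.11074 = 0.27692
n_f = 1/0.27692 = 3.611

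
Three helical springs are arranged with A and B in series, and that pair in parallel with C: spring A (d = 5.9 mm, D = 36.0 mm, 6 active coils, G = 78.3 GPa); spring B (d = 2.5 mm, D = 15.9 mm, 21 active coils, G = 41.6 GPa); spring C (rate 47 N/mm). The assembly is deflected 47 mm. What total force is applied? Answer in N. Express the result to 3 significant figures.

k_A = Gd⁴/(8D³N_a) = (78.3×10³)(5.9⁴)/(8·36.0³·6) = 42.366 N/mm
k_B = Gd⁴/(8D³N_a) = (41.6×10³)(2.5⁴)/(8·15.9³·21) = 2.4063 N/mm
Springs A,B series: k_AB = 1/(1/42.366+1/2.4063) = 2.277 N/mm; parallel with C: k_eq = 2.277+47 = 49.277 N/mm
F = k_eq·δ = 49.277·47 = 2316 N

2320 N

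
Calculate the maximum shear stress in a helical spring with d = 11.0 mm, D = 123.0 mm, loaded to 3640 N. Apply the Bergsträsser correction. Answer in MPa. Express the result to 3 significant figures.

959 MPa

Spring index C = D/d = 123.0/11.0 = 11.1818
K_B = (4C+2)/(4C−3) = 46.727/41.727 = 1.1198
τ₀ = 8FD/(πd³) = 8·3640·123.0/(π·11.0³) = 3.58176e+06/4181.5 = 856.58 MPa
τ_max = K·τ₀ = 1.1198 × 856.58 = 959.22 MPa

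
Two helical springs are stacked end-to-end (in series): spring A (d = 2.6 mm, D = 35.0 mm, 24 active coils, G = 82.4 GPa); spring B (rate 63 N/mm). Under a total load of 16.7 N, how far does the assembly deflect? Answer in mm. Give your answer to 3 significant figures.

36.8 mm

k_A = Gd⁴/(8D³N_a) = (82.4×10³)(2.6⁴)/(8·35.0³·24) = 0.45742 N/mm
Series: 1/k_eq = 1/0.45742 + 1/63 = 2.202; k_eq = 0.45412 N/mm
δ = F/k_eq = 16.7/0.45412 = 36.774 mm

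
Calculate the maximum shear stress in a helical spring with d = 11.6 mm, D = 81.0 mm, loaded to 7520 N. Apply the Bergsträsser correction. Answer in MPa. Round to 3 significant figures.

1190 MPa

Spring index C = D/d = 81.0/11.6 = 6.9828
K_B = (4C+2)/(4C−3) = 29.931/24.931 = 1.2006
τ₀ = 8FD/(πd³) = 8·7520·81.0/(π·11.6³) = 4.87296e+06/4903.7 = 993.73 MPa
τ_max = K·τ₀ = 1.2006 × 993.73 = 1193 MPa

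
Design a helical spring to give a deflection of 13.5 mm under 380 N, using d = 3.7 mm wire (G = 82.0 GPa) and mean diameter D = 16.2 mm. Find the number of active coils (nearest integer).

16

Required rate k = F/δ = 380/13.5 = 28.148 N/mm
N_a = Gd⁴/(8D³k) = (82.0×10³ × 3.7⁴)/(8 × 16.2³ × 28.148)
    = 1.53681e+07 / 957381 = 16.05 → 16 coils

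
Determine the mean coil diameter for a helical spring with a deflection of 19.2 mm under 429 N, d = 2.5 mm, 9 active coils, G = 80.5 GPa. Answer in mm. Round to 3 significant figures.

12.5 mm

Required rate k = F/δ = 429/19.2 = 22.344 N/mm
D = (Gd⁴/(8N_a·k))^(1/3) = (80.5×10³·2.5⁴/(8·9·22.344))^(1/3)
  = (1954.64)^(1/3) = 12.5032 mm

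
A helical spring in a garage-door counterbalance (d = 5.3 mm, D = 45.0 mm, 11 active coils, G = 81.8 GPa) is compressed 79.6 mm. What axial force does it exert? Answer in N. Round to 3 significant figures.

k = Gd⁴/(8D³N_a) = (81.8×10³)(5.3⁴)/(8·45.0³·11) = 8.0489 N/mm
F = k·δ = 8.0489 × 79.6 = 640.69 N

641 N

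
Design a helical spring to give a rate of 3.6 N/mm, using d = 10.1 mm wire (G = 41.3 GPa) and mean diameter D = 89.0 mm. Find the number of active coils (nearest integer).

N_a = Gd⁴/(8D³k) = (41.3×10³ × 10.1⁴)/(8 × 89.0³ × 3.6)
    = 4.29769e+08 / 2.03031e+07 = 21.17 → 21 coils

21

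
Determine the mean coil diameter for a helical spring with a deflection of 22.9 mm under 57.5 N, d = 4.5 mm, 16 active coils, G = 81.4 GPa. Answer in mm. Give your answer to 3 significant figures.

47.0 mm

Required rate k = F/δ = 57.5/22.9 = 2.5109 N/mm
D = (Gd⁴/(8N_a·k))^(1/3) = (81.4×10³·4.5⁴/(8·16·2.5109))^(1/3)
  = (103856)^(1/3) = 47.0050 mm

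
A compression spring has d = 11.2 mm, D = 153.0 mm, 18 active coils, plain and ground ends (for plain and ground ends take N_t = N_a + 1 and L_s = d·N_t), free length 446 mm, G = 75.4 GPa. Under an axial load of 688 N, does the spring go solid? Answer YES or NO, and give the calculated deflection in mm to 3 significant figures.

YES, δ = 299 mm

k = Gd⁴/(8D³N_a) = (75.4×10³)(11.2⁴)/(8·153.0³·18) = 2.3004 N/mm
N_t = 19; L_s = 11.2·19 = 212.8 mm; δ_solid = L₀ − L_s = 446 − 212.8 = 233.2 mm
δ = F/k = 688/2.3004 = 299.08 mm
δ ≥ δ_solid → spring goes solid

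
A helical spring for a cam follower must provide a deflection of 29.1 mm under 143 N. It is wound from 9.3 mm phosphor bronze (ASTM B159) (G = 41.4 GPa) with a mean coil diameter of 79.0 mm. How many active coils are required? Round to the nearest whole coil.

16

Required rate k = F/δ = 143/29.1 = 4.9141 N/mm
N_a = Gd⁴/(8D³k) = (41.4×10³ × 9.3⁴)/(8 × 79.0³ × 4.9141)
    = 3.09694e+08 / 1.93827e+07 = 15.98 → 16 coils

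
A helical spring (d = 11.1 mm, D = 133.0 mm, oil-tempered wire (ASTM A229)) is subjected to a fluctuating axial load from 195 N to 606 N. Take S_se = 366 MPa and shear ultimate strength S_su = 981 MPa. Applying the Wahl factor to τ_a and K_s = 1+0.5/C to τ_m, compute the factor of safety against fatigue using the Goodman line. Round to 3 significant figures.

C = D/d = 133.0/11.1 = 11.9820; K_W = (4C−1)/(4C−4)+0.615/C = 1.1196; K_s = 1+0.5/C = 1.0417
F_a = (F_max−F_min)/2 = 205.5 N; F_m = (F_max+F_min)/2 = 400.5 N
τ_a = K_W·8F_aD/(πd³) = 1.1196 × 50.89 = 56.978 MPa
τ_m = K_s·8F_mD/(πd³) = 1.0417 × 99.18 = 103.32 MPa
Goodman: 1/n_f = τ_a/S_se + τ_m/S_su = 56.978/366 + 103.32/981 = 0.15568 + 0.10532 = 0.261
n_f = 1/0.261 = 3.831

3.83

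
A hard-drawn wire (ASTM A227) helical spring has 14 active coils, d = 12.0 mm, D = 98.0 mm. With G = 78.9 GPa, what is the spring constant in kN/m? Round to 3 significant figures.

k = Gd⁴/(8D³N_a) = (78.9×10³ × 12.0⁴) / (8 × 98.0³ × 14)
  = 1.63607e+09 / 1.05414e+08 = 15.521 N/mm

15.5 kN/m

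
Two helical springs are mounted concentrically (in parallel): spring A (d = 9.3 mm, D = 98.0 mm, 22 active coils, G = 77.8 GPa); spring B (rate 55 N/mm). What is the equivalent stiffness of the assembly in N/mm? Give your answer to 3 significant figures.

k_A = Gd⁴/(8D³N_a) = (77.8×10³)(9.3⁴)/(8·98.0³·22) = 3.5133 N/mm
Parallel: k_eq = 3.5133 + 55 = 58.513 N/mm

58.5 N/mm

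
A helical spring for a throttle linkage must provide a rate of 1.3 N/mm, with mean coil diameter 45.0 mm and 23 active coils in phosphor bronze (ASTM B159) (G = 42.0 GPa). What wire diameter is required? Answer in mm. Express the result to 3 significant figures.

4.77 mm

d = (8D³N_a·k / G)^(1/4) = (8·45.0³·23·1.3 / (42.0×10³))^0.25
  = (518.98)^0.25 = 4.7730 mm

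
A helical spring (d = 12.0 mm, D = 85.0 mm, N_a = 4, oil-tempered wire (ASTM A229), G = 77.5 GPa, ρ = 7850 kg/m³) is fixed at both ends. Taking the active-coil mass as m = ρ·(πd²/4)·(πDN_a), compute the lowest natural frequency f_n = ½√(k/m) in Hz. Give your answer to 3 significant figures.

147 Hz

k = Gd⁴/(8D³N_a) = (77.5×10³)(12.0⁴)/(8·85.0³·4) = 81.775 N/mm = 81775 N/m
Wire length L = πDN_a = π·85.0·4 = 1068.1 mm
m = ρ·(πd²/4)·L = 7850 × 113.1×10⁻⁶ m² × 1.0681 m = 0.94831 kg
f_n = ½√(k/m) = 0.5·√(81775/0.94831) = 0.5·√(86232) = 146.83 Hz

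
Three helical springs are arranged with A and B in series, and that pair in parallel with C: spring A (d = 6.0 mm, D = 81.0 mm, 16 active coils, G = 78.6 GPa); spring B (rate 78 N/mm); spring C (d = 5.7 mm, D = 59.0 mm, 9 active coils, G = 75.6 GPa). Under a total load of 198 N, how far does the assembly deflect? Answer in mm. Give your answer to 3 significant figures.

k_A = Gd⁴/(8D³N_a) = (78.6×10³)(6.0⁴)/(8·81.0³·16) = 1.4975 N/mm
k_C = Gd⁴/(8D³N_a) = (75.6×10³)(5.7⁴)/(8·59.0³·9) = 5.3968 N/mm
Springs A,B series: k_AB = 1/(1/1.4975+1/78) = 1.4693 N/mm; parallel with C: k_eq = 1.4693+5.3968 = 6.866 N/mm
δ = F/k_eq = 198/6.866 = 28.838 mm

28.8 mm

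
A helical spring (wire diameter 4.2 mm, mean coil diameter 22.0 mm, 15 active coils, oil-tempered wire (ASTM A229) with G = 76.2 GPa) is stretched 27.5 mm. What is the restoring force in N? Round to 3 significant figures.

k = Gd⁴/(8D³N_a) = (76.2×10³)(4.2⁴)/(8·22.0³·15) = 18.557 N/mm
F = k·δ = 18.557 × 27.5 = 510.31 N

510 N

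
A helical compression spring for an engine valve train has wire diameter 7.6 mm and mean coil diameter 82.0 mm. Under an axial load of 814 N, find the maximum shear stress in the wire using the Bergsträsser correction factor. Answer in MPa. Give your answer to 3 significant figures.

Spring index C = D/d = 82.0/7.6 = 10.7895
K_B = (4C+2)/(4C−3) = 45.158/40.158 = 1.1245
τ₀ = 8FD/(πd³) = 8·814·82.0/(π·7.6³) = 533984/1379.1 = 387.2 MPa
τ_max = K·τ₀ = 1.1245 × 387.2 = 435.41 MPa

435 MPa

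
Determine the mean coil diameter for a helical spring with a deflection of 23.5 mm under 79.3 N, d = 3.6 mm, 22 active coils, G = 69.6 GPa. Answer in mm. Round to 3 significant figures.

27.0 mm

Required rate k = F/δ = 79.3/23.5 = 3.3745 N/mm
D = (Gd⁴/(8N_a·k))^(1/3) = (69.6×10³·3.6⁴/(8·22·3.3745))^(1/3)
  = (19683.5)^(1/3) = 27.0002 mm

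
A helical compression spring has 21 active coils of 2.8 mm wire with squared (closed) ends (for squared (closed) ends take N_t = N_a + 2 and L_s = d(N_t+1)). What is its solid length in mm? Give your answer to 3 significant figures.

squared (closed) ends: N_t = N_a + 2 = 21 + 2 = 23
L_s = d·(N_t+1) = 2.8 × 24 = 67.2 mm

67.2 mm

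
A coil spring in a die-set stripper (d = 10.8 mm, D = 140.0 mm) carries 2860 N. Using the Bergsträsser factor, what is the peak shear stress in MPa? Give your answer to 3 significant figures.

892 MPa

Spring index C = D/d = 140.0/10.8 = 12.9630
K_B = (4C+2)/(4C−3) = 53.852/48.852 = 1.1024
τ₀ = 8FD/(πd³) = 8·2860·140.0/(π·10.8³) = 3.2032e+06/3957.5 = 809.4 MPa
τ_max = K·τ₀ = 1.1024 × 809.4 = 892.24 MPa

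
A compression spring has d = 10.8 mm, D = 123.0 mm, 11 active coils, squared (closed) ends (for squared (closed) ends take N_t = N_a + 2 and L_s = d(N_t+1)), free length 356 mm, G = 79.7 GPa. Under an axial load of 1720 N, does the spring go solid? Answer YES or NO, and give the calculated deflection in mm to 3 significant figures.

YES, δ = 260 mm

k = Gd⁴/(8D³N_a) = (79.7×10³)(10.8⁴)/(8·123.0³·11) = 6.6215 N/mm
N_t = 13; L_s = 10.8·14 = 151.2 mm; δ_solid = L₀ − L_s = 356 − 151.2 = 204.8 mm
δ = F/k = 1720/6.6215 = 259.76 mm
δ ≥ δ_solid → spring goes solid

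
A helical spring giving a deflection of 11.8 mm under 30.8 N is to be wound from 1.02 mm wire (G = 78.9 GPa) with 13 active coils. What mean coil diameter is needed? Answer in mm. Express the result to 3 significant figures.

6.80 mm

Required rate k = F/δ = 30.8/11.8 = 2.6102 N/mm
D = (Gd⁴/(8N_a·k))^(1/3) = (78.9×10³·1.02⁴/(8·13·2.6102))^(1/3)
  = (314.612)^(1/3) = 6.8013 mm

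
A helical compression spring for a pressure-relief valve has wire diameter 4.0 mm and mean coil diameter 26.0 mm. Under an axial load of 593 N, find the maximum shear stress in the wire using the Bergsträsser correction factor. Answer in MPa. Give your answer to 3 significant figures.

747 MPa

Spring index C = D/d = 26.0/4.0 = 6.5000
K_B = (4C+2)/(4C−3) = 28.000/23.000 = 1.2174
τ₀ = 8FD/(πd³) = 8·593·26.0/(π·4.0³) = 123344/201.06 = 613.46 MPa
τ_max = K·τ₀ = 1.2174 × 613.46 = 746.82 MPa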